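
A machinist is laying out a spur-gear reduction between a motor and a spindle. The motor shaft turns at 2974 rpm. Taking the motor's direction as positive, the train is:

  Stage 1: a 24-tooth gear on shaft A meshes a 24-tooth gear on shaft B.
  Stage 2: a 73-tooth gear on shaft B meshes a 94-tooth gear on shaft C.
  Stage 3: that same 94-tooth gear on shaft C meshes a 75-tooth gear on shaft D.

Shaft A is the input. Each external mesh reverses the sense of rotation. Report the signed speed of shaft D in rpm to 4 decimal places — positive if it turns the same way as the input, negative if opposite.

Stage 1 [24T→24T]: ω = 2974.0000×24/24 = 2974.0000 rpm, dir flips to −; running = −2974.0000
Stage 2 [73T→94T]: ω = 2974.0000×73/94 = 2309.5957 rpm, dir flips to +; running = +2309.5957
Stage 3 [94T→75T]: ω = 2309.5957×94/75 = 2894.6933 rpm, dir flips to −; running = −2894.6933

-2894.6933 rpm (opposite to input, |ω| = 2894.6933 rpm)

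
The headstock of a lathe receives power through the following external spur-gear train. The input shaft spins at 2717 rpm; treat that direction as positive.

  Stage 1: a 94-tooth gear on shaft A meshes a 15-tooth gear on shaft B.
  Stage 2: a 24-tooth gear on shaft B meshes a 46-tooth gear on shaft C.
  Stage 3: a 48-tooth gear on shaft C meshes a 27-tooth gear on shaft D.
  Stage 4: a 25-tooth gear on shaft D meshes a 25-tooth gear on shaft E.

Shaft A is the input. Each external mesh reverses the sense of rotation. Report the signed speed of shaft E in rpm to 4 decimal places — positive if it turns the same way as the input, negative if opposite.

+15792.7266 rpm (same as input, |ω| = 15792.7266 rpm)

Stage 1 [94T→15T]: ω = 2717.0000×94/15 = 17026.5333 rpm, dir flips to −; running = −17026.5333
Stage 2 [24T→46T]: ω = 17026.5333×24/46 = 8883.4087 rpm, dir flips to +; running = +8883.4087
Stage 3 [48T→27T]: ω = 8883.4087×48/27 = 15792.7266 rpm, dir flips to −; running = −15792.7266
Stage 4 [25T→25T]: ω = 15792.7266×25/25 = 15792.7266 rpm, dir flips to +; running = +15792.7266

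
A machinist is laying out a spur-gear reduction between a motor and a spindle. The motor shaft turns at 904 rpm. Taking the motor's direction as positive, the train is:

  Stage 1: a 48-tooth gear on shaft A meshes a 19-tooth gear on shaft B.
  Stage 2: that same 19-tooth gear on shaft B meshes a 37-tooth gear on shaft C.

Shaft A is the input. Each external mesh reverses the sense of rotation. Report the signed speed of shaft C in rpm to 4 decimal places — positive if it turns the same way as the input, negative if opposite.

+1172.7568 rpm (same as input, |ω| = 1172.7568 rpm)

Stage 1 [48T→19T]: ω = 904.0000×48/19 = 2283.7895 rpm, dir flips to −; running = −2283.7895
Stage 2 [19T→37T]: ω = 2283.7895×19/37 = 1172.7568 rpm, dir flips to +; running = +1172.7568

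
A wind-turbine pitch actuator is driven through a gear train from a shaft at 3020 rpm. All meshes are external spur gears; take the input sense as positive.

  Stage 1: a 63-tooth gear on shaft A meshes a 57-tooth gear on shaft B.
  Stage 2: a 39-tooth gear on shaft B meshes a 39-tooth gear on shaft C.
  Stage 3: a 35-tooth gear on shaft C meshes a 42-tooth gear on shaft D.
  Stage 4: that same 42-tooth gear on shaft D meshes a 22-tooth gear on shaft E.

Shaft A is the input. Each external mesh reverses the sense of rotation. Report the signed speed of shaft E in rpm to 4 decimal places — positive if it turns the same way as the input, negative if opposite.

Stage 1 [63T→57T]: ω = 3020.0000×63/57 = 3337.8947 rpm, dir flips to −; running = −3337.8947
Stage 2 [39T→39T]: ω = 3337.8947×39/39 = 3337.8947 rpm, dir flips to +; running = +3337.8947
Stage 3 [35T→42T]: ω = 3337.8947×35/42 = 2781.5789 rpm, dir flips to −; running = −2781.5789
Stage 4 [42T→22T]: ω = 2781.5789×42/22 = 5310.2871 rpm, dir flips to +; running = +5310.2871

+5310.2871 rpm (same as input, |ω| = 5310.2871 rpm)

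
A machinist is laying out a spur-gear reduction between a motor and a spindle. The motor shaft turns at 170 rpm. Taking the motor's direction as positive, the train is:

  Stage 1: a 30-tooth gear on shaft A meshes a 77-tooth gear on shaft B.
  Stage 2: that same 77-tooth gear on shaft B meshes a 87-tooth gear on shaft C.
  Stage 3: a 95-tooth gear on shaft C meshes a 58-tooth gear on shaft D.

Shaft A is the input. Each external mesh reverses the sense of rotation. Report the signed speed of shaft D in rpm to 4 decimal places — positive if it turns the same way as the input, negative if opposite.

-96.0166 rpm (opposite to input, |ω| = 96.0166 rpm)

Stage 1 [30T→77T]: ω = 170.0000×30/77 = 66.2338 rpm, dir flips to −; running = −66.2338
Stage 2 [77T→87T]: ω = 66.2338×77/87 = 58.6207 rpm, dir flips to +; running = +58.6207
Stage 3 [95T→58T]: ω = 58.6207×95/58 = 96.0166 rpm, dir flips to −; running = −96.0166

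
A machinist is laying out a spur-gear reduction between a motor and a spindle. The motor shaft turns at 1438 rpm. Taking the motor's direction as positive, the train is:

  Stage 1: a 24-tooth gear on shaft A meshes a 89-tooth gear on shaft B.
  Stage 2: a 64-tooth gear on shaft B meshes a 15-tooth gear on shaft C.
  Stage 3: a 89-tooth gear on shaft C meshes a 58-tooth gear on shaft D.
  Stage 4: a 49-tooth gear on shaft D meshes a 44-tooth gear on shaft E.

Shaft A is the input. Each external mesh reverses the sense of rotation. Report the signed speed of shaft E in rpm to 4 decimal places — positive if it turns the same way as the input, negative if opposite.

+2827.3154 rpm (same as input, |ω| = 2827.3154 rpm)

Stage 1 [24T→89T]: ω = 1438.0000×24/89 = 387.7753 rpm, dir flips to −; running = −387.7753
Stage 2 [64T→15T]: ω = 387.7753×64/15 = 1654.5079 rpm, dir flips to +; running = +1654.5079
Stage 3 [89T→58T]: ω = 1654.5079×89/58 = 2538.8138 rpm, dir flips to −; running = −2538.8138
Stage 4 [49T→44T]: ω = 2538.8138×49/44 = 2827.3154 rpm, dir flips to +; running = +2827.3154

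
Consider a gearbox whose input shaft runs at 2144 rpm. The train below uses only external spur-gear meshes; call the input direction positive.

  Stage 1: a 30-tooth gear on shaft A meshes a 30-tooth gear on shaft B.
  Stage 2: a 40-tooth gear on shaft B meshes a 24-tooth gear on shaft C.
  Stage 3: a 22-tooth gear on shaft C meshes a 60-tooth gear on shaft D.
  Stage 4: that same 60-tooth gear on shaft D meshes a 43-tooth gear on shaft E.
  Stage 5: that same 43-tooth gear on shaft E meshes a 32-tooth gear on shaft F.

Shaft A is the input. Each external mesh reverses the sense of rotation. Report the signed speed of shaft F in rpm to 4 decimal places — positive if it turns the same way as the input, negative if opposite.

-2456.6667 rpm (opposite to input, |ω| = 2456.6667 rpm)

Stage 1 [30T→30T]: ω = 2144.0000×30/30 = 2144.0000 rpm, dir flips to −; running = −2144.0000
Stage 2 [40T→24T]: ω = 2144.0000×40/24 = 3573.3333 rpm, dir flips to +; running = +3573.3333
Stage 3 [22T→60T]: ω = 3573.3333×22/60 = 1310.2222 rpm, dir flips to −; running = −1310.2222
Stage 4 [60T→43T]: ω = 1310.2222×60/43 = 1828.2171 rpm, dir flips to +; running = +1828.2171
Stage 5 [43T→32T]: ω = 1828.2171×43/32 = 2456.6667 rpm, dir flips to −; running = −2456.6667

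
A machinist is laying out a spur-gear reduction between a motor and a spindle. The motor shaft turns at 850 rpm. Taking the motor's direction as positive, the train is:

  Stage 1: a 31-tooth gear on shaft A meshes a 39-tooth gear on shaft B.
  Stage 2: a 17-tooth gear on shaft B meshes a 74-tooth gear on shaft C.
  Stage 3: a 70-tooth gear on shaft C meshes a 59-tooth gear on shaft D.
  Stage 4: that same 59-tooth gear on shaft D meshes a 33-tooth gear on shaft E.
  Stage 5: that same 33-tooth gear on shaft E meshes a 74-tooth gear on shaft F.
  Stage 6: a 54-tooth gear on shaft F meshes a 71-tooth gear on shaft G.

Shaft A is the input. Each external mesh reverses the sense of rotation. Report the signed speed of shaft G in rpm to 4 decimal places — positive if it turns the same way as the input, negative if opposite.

Stage 1 [31T→39T]: ω = 850.0000×31/39 = 675.6410 rpm, dir flips to −; running = −675.6410
Stage 2 [17T→74T]: ω = 675.6410×17/74 = 155.2148 rpm, dir flips to +; running = +155.2148
Stage 3 [70T→59T]: ω = 155.2148×70/59 = 184.1532 rpm, dir flips to −; running = −184.1532
Stage 4 [59T→33T]: ω = 184.1532×59/33 = 329.2436 rpm, dir flips to +; running = +329.2436
Stage 5 [33T→74T]: ω = 329.2436×33/74 = 146.8248 rpm, dir flips to −; running = −146.8248
Stage 6 [54T→71T]: ω = 146.8248×54/71 = 111.6696 rpm, dir flips to +; running = +111.6696

+111.6696 rpm (same as input, |ω| = 111.6696 rpm)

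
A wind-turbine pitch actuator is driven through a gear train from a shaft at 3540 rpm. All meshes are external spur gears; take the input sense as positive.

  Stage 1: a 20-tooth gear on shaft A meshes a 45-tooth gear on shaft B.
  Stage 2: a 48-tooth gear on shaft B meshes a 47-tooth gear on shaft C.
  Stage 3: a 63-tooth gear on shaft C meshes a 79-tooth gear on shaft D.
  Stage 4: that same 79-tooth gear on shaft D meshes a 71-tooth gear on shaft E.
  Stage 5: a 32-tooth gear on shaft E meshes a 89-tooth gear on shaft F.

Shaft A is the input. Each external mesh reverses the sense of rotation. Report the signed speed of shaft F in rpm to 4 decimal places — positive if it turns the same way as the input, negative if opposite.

-512.6327 rpm (opposite to input, |ω| = 512.6327 rpm)

Stage 1 [20T→45T]: ω = 3540.0000×20/45 = 1573.3333 rpm, dir flips to −; running = −1573.3333
Stage 2 [48T→47T]: ω = 1573.3333×48/47 = 1606.8085 rpm, dir flips to +; running = +1606.8085
Stage 3 [63T→79T]: ω = 1606.8085×63/79 = 1281.3789 rpm, dir flips to −; running = −1281.3789
Stage 4 [79T→71T]: ω = 1281.3789×79/71 = 1425.7597 rpm, dir flips to +; running = +1425.7597
Stage 5 [32T→89T]: ω = 1425.7597×32/89 = 512.6327 rpm, dir flips to −; running = −512.6327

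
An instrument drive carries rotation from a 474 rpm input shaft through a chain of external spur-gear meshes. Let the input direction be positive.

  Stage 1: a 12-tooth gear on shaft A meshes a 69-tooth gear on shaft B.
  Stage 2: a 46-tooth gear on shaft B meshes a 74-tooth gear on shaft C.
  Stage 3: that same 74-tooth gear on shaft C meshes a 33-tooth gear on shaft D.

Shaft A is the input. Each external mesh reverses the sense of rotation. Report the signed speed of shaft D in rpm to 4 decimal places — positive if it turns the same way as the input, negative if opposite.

Stage 1 [12T→69T]: ω = 474.0000×12/69 = 82.4348 rpm, dir flips to −; running = −82.4348
Stage 2 [46T→74T]: ω = 82.4348×46/74 = 51.2432 rpm, dir flips to +; running = +51.2432
Stage 3 [74T→33T]: ω = 51.2432×74/33 = 114.9091 rpm, dir flips to −; running = −114.9091

-114.9091 rpm (opposite to input, |ω| = 114.9091 rpm)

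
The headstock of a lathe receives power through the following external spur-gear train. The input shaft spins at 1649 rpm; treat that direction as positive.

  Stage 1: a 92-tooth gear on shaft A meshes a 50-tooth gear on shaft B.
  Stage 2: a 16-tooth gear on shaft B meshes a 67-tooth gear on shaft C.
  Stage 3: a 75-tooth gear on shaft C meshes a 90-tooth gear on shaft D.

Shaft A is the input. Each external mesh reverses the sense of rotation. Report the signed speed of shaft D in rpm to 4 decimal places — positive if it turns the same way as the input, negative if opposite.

-603.8129 rpm (opposite to input, |ω| = 603.8129 rpm)

Stage 1 [92T→50T]: ω = 1649.0000×92/50 = 3034.1600 rpm, dir flips to −; running = −3034.1600
Stage 2 [16T→67T]: ω = 3034.1600×16/67 = 724.5755 rpm, dir flips to +; running = +724.5755
Stage 3 [75T→90T]: ω = 724.5755×75/90 = 603.8129 rpm, dir flips to −; running = −603.8129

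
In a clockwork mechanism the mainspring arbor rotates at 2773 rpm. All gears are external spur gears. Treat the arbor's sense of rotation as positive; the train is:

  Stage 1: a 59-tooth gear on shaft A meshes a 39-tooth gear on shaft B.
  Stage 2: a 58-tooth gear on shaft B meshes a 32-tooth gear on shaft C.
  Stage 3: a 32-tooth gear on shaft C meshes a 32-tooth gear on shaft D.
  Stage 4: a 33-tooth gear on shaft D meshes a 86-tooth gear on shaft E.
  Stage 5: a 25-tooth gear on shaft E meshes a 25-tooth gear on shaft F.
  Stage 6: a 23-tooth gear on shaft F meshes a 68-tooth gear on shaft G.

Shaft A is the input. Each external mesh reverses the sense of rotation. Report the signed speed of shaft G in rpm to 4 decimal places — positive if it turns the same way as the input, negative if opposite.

Stage 1 [59T→39T]: ω = 2773.0000×59/39 = 4195.0513 rpm, dir flips to −; running = −4195.0513
Stage 2 [58T→32T]: ω = 4195.0513×58/32 = 7603.5304 rpm, dir flips to +; running = +7603.5304
Stage 3 [32T→32T]: ω = 7603.5304×32/32 = 7603.5304 rpm, dir flips to −; running = −7603.5304
Stage 4 [33T→86T]: ω = 7603.5304×33/86 = 2917.6338 rpm, dir flips to +; running = +2917.6338
Stage 5 [25T→25T]: ω = 2917.6338×25/25 = 2917.6338 rpm, dir flips to −; running = −2917.6338
Stage 6 [23T→68T]: ω = 2917.6338×23/68 = 986.8467 rpm, dir flips to +; running = +986.8467

+986.8467 rpm (same as input, |ω| = 986.8467 rpm)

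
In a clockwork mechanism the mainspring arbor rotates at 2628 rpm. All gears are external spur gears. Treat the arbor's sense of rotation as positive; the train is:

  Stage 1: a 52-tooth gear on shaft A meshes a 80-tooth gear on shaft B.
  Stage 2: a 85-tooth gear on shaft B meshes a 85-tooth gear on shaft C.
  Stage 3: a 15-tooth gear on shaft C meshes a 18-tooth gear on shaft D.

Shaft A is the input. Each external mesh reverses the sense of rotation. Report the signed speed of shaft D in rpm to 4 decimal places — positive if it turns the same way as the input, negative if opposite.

Stage 1 [52T→80T]: ω = 2628.0000×52/80 = 1708.2000 rpm, dir flips to −; running = −1708.2000
Stage 2 [85T→85T]: ω = 1708.2000×85/85 = 1708.2000 rpm, dir flips to +; running = +1708.2000
Stage 3 [15T→18T]: ω = 1708.2000×15/18 = 1423.5000 rpm, dir flips to −; running = −1423.5000

-1423.5000 rpm (opposite to input, |ω| = 1423.5000 rpm)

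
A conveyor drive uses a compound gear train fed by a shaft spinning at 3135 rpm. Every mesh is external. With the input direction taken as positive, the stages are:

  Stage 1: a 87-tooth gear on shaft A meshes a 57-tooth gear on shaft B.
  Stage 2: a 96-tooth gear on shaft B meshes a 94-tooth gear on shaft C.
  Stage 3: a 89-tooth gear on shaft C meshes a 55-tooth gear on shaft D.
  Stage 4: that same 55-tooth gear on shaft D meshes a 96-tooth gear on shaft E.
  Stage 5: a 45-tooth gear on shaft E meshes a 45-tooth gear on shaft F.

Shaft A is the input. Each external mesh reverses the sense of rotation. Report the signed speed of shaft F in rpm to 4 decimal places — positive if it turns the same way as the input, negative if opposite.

-4530.4787 rpm (opposite to input, |ω| = 4530.4787 rpm)

Stage 1 [87T→57T]: ω = 3135.0000×87/57 = 4785.0000 rpm, dir flips to −; running = −4785.0000
Stage 2 [96T→94T]: ω = 4785.0000×96/94 = 4886.8085 rpm, dir flips to +; running = +4886.8085
Stage 3 [89T→55T]: ω = 4886.8085×89/55 = 7907.7447 rpm, dir flips to −; running = −7907.7447
Stage 4 [55T→96T]: ω = 7907.7447×55/96 = 4530.4787 rpm, dir flips to +; running = +4530.4787
Stage 5 [45T→45T]: ω = 4530.4787×45/45 = 4530.4787 rpm, dir flips to −; running = −4530.4787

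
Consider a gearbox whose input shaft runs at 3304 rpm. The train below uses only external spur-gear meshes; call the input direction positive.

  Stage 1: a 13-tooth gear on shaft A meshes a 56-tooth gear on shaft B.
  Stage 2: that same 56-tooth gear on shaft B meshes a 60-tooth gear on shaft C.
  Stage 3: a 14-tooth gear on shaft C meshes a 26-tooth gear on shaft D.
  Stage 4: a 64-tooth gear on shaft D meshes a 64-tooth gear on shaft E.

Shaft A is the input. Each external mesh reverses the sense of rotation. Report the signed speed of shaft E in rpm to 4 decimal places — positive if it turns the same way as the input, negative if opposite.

+385.4667 rpm (same as input, |ω| = 385.4667 rpm)

Stage 1 [13T→56T]: ω = 3304.0000×13/56 = 767.0000 rpm, dir flips to −; running = −767.0000
Stage 2 [56T→60T]: ω = 767.0000×56/60 = 715.8667 rpm, dir flips to +; running = +715.8667
Stage 3 [14T→26T]: ω = 715.8667×14/26 = 385.4667 rpm, dir flips to −; running = −385.4667
Stage 4 [64T→64T]: ω = 385.4667×64/64 = 385.4667 rpm, dir flips to +; running = +385.4667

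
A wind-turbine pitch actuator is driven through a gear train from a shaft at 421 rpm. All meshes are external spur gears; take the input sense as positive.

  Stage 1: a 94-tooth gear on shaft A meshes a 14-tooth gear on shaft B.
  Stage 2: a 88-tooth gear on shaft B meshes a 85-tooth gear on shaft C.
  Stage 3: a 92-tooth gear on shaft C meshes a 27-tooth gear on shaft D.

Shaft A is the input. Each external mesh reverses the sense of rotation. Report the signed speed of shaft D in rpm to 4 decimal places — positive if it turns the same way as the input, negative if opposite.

Stage 1 [94T→14T]: ω = 421.0000×94/14 = 2826.7143 rpm, dir flips to −; running = −2826.7143
Stage 2 [88T→85T]: ω = 2826.7143×88/85 = 2926.4807 rpm, dir flips to +; running = +2926.4807
Stage 3 [92T→27T]: ω = 2926.4807×92/27 = 9971.7119 rpm, dir flips to −; running = −9971.7119

-9971.7119 rpm (opposite to input, |ω| = 9971.7119 rpm)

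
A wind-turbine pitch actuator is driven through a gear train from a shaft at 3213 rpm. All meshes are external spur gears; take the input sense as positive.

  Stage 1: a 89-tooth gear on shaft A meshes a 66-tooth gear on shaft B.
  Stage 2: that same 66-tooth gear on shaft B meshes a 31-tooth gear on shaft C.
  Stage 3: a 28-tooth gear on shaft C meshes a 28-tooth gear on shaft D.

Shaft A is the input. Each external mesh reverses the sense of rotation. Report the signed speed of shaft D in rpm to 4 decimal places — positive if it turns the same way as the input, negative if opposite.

-9224.4194 rpm (opposite to input, |ω| = 9224.4194 rpm)

Stage 1 [89T→66T]: ω = 3213.0000×89/66 = 4332.6818 rpm, dir flips to −; running = −4332.6818
Stage 2 [66T→31T]: ω = 4332.6818×66/31 = 9224.4194 rpm, dir flips to +; running = +9224.4194
Stage 3 [28T→28T]: ω = 9224.4194×28/28 = 9224.4194 rpm, dir flips to −; running = −9224.4194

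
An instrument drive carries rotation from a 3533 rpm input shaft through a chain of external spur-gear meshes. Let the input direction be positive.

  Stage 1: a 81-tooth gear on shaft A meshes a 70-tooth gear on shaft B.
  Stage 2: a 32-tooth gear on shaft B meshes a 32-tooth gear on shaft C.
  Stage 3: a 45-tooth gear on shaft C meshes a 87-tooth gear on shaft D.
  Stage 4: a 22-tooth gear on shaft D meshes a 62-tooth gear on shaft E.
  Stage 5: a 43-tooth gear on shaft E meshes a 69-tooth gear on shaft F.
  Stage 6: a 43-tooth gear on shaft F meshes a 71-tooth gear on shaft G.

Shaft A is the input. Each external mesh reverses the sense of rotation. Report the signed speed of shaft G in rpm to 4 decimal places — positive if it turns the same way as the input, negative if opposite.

Stage 1 [81T→70T]: ω = 3533.0000×81/70 = 4088.1857 rpm, dir flips to −; running = −4088.1857
Stage 2 [32T→32T]: ω = 4088.1857×32/32 = 4088.1857 rpm, dir flips to +; running = +4088.1857
Stage 3 [45T→87T]: ω = 4088.1857×45/87 = 2114.5788 rpm, dir flips to −; running = −2114.5788
Stage 4 [22T→62T]: ω = 2114.5788×22/62 = 750.3344 rpm, dir flips to +; running = +750.3344
Stage 5 [43T→69T]: ω = 750.3344×43/69 = 467.5997 rpm, dir flips to −; running = −467.5997
Stage 6 [43T→71T]: ω = 467.5997×43/71 = 283.1942 rpm, dir flips to +; running = +283.1942

+283.1942 rpm (same as input, |ω| = 283.1942 rpm)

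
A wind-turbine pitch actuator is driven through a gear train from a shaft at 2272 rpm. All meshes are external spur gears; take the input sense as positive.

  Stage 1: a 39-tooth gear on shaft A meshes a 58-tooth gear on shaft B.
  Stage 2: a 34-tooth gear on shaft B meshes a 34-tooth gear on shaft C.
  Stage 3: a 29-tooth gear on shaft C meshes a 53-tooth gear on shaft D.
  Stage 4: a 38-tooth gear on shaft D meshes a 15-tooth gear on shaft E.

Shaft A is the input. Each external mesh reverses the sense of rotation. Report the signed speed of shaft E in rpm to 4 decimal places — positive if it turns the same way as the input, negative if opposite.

Stage 1 [39T→58T]: ω = 2272.0000×39/58 = 1527.7241 rpm, dir flips to −; running = −1527.7241
Stage 2 [34T→34T]: ω = 1527.7241×34/34 = 1527.7241 rpm, dir flips to +; running = +1527.7241
Stage 3 [29T→53T]: ω = 1527.7241×29/53 = 835.9245 rpm, dir flips to −; running = −835.9245
Stage 4 [38T→15T]: ω = 835.9245×38/15 = 2117.6755 rpm, dir flips to +; running = +2117.6755

+2117.6755 rpm (same as input, |ω| = 2117.6755 rpm)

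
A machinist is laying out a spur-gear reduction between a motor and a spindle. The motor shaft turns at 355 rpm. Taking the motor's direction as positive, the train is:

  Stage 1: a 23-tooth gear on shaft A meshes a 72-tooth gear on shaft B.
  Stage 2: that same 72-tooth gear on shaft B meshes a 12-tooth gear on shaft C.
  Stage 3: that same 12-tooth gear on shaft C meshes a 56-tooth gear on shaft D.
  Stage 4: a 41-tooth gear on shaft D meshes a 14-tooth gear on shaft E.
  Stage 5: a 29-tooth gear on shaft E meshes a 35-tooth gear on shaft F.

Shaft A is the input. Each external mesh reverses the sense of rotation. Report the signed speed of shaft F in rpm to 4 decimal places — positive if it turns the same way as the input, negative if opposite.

Stage 1 [23T→72T]: ω = 355.0000×23/72 = 113.4028 rpm, dir flips to −; running = −113.4028
Stage 2 [72T→12T]: ω = 113.4028×72/12 = 680.4167 rpm, dir flips to +; running = +680.4167
Stage 3 [12T→56T]: ω = 680.4167×12/56 = 145.8036 rpm, dir flips to −; running = −145.8036
Stage 4 [41T→14T]: ω = 145.8036×41/14 = 426.9962 rpm, dir flips to +; running = +426.9962
Stage 5 [29T→35T]: ω = 426.9962×29/35 = 353.7968 rpm, dir flips to −; running = −353.7968

-353.7968 rpm (opposite to input, |ω| = 353.7968 rpm)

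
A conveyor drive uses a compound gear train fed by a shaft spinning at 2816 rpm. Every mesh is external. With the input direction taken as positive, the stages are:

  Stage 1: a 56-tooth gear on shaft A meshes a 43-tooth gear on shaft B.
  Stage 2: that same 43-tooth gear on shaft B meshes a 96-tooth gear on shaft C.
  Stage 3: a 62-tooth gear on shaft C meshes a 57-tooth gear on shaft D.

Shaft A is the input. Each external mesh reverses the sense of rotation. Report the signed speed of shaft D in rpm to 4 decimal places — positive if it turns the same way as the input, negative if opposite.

Stage 1 [56T→43T]: ω = 2816.0000×56/43 = 3667.3488 rpm, dir flips to −; running = −3667.3488
Stage 2 [43T→96T]: ω = 3667.3488×43/96 = 1642.6667 rpm, dir flips to +; running = +1642.6667
Stage 3 [62T→57T]: ω = 1642.6667×62/57 = 1786.7602 rpm, dir flips to −; running = −1786.7602

-1786.7602 rpm (opposite to input, |ω| = 1786.7602 rpm)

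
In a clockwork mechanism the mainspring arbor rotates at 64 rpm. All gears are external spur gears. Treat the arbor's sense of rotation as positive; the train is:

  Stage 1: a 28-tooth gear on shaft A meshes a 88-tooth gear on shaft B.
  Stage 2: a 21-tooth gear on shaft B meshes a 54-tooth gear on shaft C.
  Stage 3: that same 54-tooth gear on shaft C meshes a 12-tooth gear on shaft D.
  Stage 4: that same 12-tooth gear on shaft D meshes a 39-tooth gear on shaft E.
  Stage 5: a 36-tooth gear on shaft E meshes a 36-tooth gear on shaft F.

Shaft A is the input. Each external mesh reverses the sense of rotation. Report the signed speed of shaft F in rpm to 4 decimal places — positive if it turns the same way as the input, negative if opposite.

-10.9650 rpm (opposite to input, |ω| = 10.9650 rpm)

Stage 1 [28T→88T]: ω = 64.0000×28/88 = 20.3636 rpm, dir flips to −; running = −20.3636
Stage 2 [21T→54T]: ω = 20.3636×21/54 = 7.9192 rpm, dir flips to +; running = +7.9192
Stage 3 [54T→12T]: ω = 7.9192×54/12 = 35.6364 rpm, dir flips to −; running = −35.6364
Stage 4 [12T→39T]: ω = 35.6364×12/39 = 10.9650 rpm, dir flips to +; running = +10.9650
Stage 5 [36T→36T]: ω = 10.9650×36/36 = 10.9650 rpm, dir flips to −; running = −10.9650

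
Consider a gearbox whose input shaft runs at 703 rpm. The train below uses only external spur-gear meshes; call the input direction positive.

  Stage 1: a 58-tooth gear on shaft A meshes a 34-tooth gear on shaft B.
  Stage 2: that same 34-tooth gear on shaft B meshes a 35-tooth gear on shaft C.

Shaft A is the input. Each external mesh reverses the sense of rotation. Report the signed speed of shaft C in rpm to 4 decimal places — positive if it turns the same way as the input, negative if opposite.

Stage 1 [58T→34T]: ω = 703.0000×58/34 = 1199.2353 rpm, dir flips to −; running = −1199.2353
Stage 2 [34T→35T]: ω = 1199.2353×34/35 = 1164.9714 rpm, dir flips to +; running = +1164.9714

+1164.9714 rpm (same as input, |ω| = 1164.9714 rpm)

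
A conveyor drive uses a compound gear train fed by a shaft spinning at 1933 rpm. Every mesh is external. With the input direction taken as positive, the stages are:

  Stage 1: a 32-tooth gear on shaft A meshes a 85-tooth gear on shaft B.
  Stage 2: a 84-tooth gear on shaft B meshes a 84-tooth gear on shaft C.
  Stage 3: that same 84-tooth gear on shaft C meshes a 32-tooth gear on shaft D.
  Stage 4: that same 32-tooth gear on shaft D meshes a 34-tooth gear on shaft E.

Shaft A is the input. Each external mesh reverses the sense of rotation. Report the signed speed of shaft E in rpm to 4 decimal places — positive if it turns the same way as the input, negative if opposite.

+1797.8907 rpm (same as input, |ω| = 1797.8907 rpm)

Stage 1 [32T→85T]: ω = 1933.0000×32/85 = 727.7176 rpm, dir flips to −; running = −727.7176
Stage 2 [84T→84T]: ω = 727.7176×84/84 = 727.7176 rpm, dir flips to +; running = +727.7176
Stage 3 [84T→32T]: ω = 727.7176×84/32 = 1910.2588 rpm, dir flips to −; running = −1910.2588
Stage 4 [32T→34T]: ω = 1910.2588×32/34 = 1797.8907 rpm, dir flips to +; running = +1797.8907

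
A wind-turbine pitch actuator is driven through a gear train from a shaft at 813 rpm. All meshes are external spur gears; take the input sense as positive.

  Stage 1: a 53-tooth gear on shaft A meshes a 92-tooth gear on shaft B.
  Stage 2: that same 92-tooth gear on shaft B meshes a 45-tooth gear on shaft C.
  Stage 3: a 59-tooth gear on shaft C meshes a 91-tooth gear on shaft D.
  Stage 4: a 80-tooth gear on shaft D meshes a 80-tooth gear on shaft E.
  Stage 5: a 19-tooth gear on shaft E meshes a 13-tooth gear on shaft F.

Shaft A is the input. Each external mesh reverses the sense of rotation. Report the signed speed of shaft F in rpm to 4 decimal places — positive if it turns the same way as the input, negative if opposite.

-907.3498 rpm (opposite to input, |ω| = 907.3498 rpm)

Stage 1 [53T→92T]: ω = 813.0000×53/92 = 468.3587 rpm, dir flips to −; running = −468.3587
Stage 2 [92T→45T]: ω = 468.3587×92/45 = 957.5333 rpm, dir flips to +; running = +957.5333
Stage 3 [59T→91T]: ω = 957.5333×59/91 = 620.8183 rpm, dir flips to −; running = −620.8183
Stage 4 [80T→80T]: ω = 620.8183×80/80 = 620.8183 rpm, dir flips to +; running = +620.8183
Stage 5 [19T→13T]: ω = 620.8183×19/13 = 907.3498 rpm, dir flips to −; running = −907.3498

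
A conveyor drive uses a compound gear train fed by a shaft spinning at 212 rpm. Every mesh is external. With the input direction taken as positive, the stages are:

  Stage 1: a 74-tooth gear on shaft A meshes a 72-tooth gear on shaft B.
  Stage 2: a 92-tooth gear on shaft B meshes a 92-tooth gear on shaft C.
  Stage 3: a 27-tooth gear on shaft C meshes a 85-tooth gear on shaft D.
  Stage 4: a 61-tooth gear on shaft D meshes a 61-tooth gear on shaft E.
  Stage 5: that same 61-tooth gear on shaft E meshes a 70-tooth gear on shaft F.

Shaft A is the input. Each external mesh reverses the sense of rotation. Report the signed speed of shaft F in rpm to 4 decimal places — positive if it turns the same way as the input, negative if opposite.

-60.3131 rpm (opposite to input, |ω| = 60.3131 rpm)

Stage 1 [74T→72T]: ω = 212.0000×74/72 = 217.8889 rpm, dir flips to −; running = −217.8889
Stage 2 [92T→92T]: ω = 217.8889×92/92 = 217.8889 rpm, dir flips to +; running = +217.8889
Stage 3 [27T→85T]: ω = 217.8889×27/85 = 69.2118 rpm, dir flips to −; running = −69.2118
Stage 4 [61T→61T]: ω = 69.2118×61/61 = 69.2118 rpm, dir flips to +; running = +69.2118
Stage 5 [61T→70T]: ω = 69.2118×61/70 = 60.3131 rpm, dir flips to −; running = −60.3131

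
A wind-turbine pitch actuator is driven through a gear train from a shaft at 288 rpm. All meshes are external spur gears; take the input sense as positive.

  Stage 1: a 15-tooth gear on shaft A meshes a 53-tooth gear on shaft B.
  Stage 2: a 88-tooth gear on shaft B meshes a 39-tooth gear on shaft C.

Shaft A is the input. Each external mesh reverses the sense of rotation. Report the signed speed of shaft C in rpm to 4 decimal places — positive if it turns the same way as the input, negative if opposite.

Stage 1 [15T→53T]: ω = 288.0000×15/53 = 81.5094 rpm, dir flips to −; running = −81.5094
Stage 2 [88T→39T]: ω = 81.5094×88/39 = 183.9187 rpm, dir flips to +; running = +183.9187

+183.9187 rpm (same as input, |ω| = 183.9187 rpm)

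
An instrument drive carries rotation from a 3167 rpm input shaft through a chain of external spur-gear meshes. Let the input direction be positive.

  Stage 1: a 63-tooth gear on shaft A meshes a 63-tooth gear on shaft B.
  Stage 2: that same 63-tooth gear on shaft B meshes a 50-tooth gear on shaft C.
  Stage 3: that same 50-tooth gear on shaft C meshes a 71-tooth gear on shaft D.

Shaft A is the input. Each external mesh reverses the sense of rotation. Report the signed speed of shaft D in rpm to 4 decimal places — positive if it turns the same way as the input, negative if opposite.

Stage 1 [63T→63T]: ω = 3167.0000×63/63 = 3167.0000 rpm, dir flips to −; running = −3167.0000
Stage 2 [63T→50T]: ω = 3167.0000×63/50 = 3990.4200 rpm, dir flips to +; running = +3990.4200
Stage 3 [50T→71T]: ω = 3990.4200×50/71 = 2810.1549 rpm, dir flips to −; running = −2810.1549

-2810.1549 rpm (opposite to input, |ω| = 2810.1549 rpm)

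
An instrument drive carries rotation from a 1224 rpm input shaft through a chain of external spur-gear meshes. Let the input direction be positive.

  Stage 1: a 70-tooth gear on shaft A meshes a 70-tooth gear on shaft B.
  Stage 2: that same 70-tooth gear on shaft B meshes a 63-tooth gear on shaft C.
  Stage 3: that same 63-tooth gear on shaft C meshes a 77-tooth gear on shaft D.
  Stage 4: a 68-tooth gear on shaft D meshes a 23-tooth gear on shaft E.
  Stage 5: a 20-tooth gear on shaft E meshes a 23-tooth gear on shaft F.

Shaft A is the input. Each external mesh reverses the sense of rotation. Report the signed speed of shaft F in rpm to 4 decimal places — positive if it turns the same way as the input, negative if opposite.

-2860.6977 rpm (opposite to input, |ω| = 2860.6977 rpm)

Stage 1 [70T→70T]: ω = 1224.0000×70/70 = 1224.0000 rpm, dir flips to −; running = −1224.0000
Stage 2 [70T→63T]: ω = 1224.0000×70/63 = 1360.0000 rpm, dir flips to +; running = +1360.0000
Stage 3 [63T→77T]: ω = 1360.0000×63/77 = 1112.7273 rpm, dir flips to −; running = −1112.7273
Stage 4 [68T→23T]: ω = 1112.7273×68/23 = 3289.8024 rpm, dir flips to +; running = +3289.8024
Stage 5 [20T→23T]: ω = 3289.8024×20/23 = 2860.6977 rpm, dir flips to −; running = −2860.6977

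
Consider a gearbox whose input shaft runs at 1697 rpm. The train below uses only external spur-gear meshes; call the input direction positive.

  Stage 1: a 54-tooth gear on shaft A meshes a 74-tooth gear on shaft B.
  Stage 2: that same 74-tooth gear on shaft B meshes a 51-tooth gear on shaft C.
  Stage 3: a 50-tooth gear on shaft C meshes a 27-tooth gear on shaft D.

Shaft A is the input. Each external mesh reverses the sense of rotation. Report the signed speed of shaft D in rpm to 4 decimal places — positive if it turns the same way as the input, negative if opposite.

Stage 1 [54T→74T]: ω = 1697.0000×54/74 = 1238.3514 rpm, dir flips to −; running = −1238.3514
Stage 2 [74T→51T]: ω = 1238.3514×74/51 = 1796.8235 rpm, dir flips to +; running = +1796.8235
Stage 3 [50T→27T]: ω = 1796.8235×50/27 = 3327.4510 rpm, dir flips to −; running = −3327.4510

-3327.4510 rpm (opposite to input, |ω| = 3327.4510 rpm)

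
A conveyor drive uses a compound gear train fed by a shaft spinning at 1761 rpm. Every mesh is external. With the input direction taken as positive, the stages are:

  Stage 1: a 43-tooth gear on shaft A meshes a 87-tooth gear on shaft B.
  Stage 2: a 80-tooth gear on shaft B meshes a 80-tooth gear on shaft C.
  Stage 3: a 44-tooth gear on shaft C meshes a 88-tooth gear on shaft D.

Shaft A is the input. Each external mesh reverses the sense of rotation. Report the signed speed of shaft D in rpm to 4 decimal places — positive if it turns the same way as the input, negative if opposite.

-435.1897 rpm (opposite to input, |ω| = 435.1897 rpm)

Stage 1 [43T→87T]: ω = 1761.0000×43/87 = 870.3793 rpm, dir flips to −; running = −870.3793
Stage 2 [80T→80T]: ω = 870.3793×80/80 = 870.3793 rpm, dir flips to +; running = +870.3793
Stage 3 [44T→88T]: ω = 870.3793×44/88 = 435.1897 rpm, dir flips to −; running = −435.1897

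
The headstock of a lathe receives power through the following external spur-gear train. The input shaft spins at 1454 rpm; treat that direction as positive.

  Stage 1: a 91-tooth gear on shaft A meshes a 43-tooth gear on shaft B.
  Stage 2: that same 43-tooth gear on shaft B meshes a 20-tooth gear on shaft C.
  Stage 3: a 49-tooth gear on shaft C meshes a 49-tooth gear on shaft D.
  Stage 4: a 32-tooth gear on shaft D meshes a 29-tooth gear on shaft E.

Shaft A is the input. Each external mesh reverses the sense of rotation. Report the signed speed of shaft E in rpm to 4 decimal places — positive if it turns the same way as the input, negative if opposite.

+7300.0828 rpm (same as input, |ω| = 7300.0828 rpm)

Stage 1 [91T→43T]: ω = 1454.0000×91/43 = 3077.0698 rpm, dir flips to −; running = −3077.0698
Stage 2 [43T→20T]: ω = 3077.0698×43/20 = 6615.7000 rpm, dir flips to +; running = +6615.7000
Stage 3 [49T→49T]: ω = 6615.7000×49/49 = 6615.7000 rpm, dir flips to −; running = −6615.7000
Stage 4 [32T→29T]: ω = 6615.7000×32/29 = 7300.0828 rpm, dir flips to +; running = +7300.0828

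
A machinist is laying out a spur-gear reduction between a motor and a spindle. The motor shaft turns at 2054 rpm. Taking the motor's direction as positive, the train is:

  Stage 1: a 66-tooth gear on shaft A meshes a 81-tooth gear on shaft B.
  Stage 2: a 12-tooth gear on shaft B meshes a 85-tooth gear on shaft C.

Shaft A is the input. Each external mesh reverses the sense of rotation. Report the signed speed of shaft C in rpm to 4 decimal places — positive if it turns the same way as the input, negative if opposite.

Stage 1 [66T→81T]: ω = 2054.0000×66/81 = 1673.6296 rpm, dir flips to −; running = −1673.6296
Stage 2 [12T→85T]: ω = 1673.6296×12/85 = 236.2771 rpm, dir flips to +; running = +236.2771

+236.2771 rpm (same as input, |ω| = 236.2771 rpm)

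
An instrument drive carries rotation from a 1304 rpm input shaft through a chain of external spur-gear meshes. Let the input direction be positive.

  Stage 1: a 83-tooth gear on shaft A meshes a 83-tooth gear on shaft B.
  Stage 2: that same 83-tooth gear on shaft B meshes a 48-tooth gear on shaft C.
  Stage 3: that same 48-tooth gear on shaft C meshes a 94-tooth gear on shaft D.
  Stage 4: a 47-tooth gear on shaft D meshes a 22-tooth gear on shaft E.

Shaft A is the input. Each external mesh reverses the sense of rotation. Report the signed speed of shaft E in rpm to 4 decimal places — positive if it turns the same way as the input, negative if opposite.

+2459.8182 rpm (same as input, |ω| = 2459.8182 rpm)

Stage 1 [83T→83T]: ω = 1304.0000×83/83 = 1304.0000 rpm, dir flips to −; running = −1304.0000
Stage 2 [83T→48T]: ω = 1304.0000×83/48 = 2254.8333 rpm, dir flips to +; running = +2254.8333
Stage 3 [48T→94T]: ω = 2254.8333×48/94 = 1151.4043 rpm, dir flips to −; running = −1151.4043
Stage 4 [47T→22T]: ω = 1151.4043×47/22 = 2459.8182 rpm, dir flips to +; running = +2459.8182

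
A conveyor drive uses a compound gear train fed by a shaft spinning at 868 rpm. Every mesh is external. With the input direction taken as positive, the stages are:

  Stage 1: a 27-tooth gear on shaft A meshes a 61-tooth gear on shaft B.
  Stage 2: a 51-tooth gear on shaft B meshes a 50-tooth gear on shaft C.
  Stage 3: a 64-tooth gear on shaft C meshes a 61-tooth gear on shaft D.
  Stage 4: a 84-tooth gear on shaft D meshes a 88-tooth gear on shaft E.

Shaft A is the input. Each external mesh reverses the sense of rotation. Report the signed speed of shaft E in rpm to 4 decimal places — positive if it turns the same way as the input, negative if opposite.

Stage 1 [27T→61T]: ω = 868.0000×27/61 = 384.1967 rpm, dir flips to −; running = −384.1967
Stage 2 [51T→50T]: ω = 384.1967×51/50 = 391.8807 rpm, dir flips to +; running = +391.8807
Stage 3 [64T→61T]: ω = 391.8807×64/61 = 411.1535 rpm, dir flips to −; running = −411.1535
Stage 4 [84T→88T]: ω = 411.1535×84/88 = 392.4647 rpm, dir flips to +; running = +392.4647

+392.4647 rpm (same as input, |ω| = 392.4647 rpm)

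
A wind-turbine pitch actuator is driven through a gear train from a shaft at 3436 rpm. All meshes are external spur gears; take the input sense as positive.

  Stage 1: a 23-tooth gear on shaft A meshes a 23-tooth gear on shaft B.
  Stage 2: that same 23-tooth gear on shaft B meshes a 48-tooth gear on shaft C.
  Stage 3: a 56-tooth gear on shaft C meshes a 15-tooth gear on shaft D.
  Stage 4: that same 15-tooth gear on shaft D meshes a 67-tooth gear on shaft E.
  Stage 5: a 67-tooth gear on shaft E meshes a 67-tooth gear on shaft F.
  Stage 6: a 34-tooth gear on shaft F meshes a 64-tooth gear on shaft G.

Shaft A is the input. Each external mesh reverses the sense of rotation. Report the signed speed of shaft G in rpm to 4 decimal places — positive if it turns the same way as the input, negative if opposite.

+731.0581 rpm (same as input, |ω| = 731.0581 rpm)

Stage 1 [23T→23T]: ω = 3436.0000×23/23 = 3436.0000 rpm, dir flips to −; running = −3436.0000
Stage 2 [23T→48T]: ω = 3436.0000×23/48 = 1646.4167 rpm, dir flips to +; running = +1646.4167
Stage 3 [56T→15T]: ω = 1646.4167×56/15 = 6146.6222 rpm, dir flips to −; running = −6146.6222
Stage 4 [15T→67T]: ω = 6146.6222×15/67 = 1376.1095 rpm, dir flips to +; running = +1376.1095
Stage 5 [67T→67T]: ω = 1376.1095×67/67 = 1376.1095 rpm, dir flips to −; running = −1376.1095
Stage 6 [34T→64T]: ω = 1376.1095×34/64 = 731.0581 rpm, dir flips to +; running = +731.0581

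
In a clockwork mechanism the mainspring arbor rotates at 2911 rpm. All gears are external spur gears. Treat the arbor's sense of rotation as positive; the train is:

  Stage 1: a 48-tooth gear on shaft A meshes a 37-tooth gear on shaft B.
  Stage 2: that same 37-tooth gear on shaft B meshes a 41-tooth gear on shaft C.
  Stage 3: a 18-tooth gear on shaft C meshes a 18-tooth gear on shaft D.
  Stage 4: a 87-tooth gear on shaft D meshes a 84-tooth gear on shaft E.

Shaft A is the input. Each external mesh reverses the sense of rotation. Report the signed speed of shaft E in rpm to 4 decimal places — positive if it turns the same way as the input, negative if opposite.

+3529.7143 rpm (same as input, |ω| = 3529.7143 rpm)

Stage 1 [48T→37T]: ω = 2911.0000×48/37 = 3776.4324 rpm, dir flips to −; running = −3776.4324
Stage 2 [37T→41T]: ω = 3776.4324×37/41 = 3408.0000 rpm, dir flips to +; running = +3408.0000
Stage 3 [18T→18T]: ω = 3408.0000×18/18 = 3408.0000 rpm, dir flips to −; running = −3408.0000
Stage 4 [87T→84T]: ω = 3408.0000×87/84 = 3529.7143 rpm, dir flips to +; running = +3529.7143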